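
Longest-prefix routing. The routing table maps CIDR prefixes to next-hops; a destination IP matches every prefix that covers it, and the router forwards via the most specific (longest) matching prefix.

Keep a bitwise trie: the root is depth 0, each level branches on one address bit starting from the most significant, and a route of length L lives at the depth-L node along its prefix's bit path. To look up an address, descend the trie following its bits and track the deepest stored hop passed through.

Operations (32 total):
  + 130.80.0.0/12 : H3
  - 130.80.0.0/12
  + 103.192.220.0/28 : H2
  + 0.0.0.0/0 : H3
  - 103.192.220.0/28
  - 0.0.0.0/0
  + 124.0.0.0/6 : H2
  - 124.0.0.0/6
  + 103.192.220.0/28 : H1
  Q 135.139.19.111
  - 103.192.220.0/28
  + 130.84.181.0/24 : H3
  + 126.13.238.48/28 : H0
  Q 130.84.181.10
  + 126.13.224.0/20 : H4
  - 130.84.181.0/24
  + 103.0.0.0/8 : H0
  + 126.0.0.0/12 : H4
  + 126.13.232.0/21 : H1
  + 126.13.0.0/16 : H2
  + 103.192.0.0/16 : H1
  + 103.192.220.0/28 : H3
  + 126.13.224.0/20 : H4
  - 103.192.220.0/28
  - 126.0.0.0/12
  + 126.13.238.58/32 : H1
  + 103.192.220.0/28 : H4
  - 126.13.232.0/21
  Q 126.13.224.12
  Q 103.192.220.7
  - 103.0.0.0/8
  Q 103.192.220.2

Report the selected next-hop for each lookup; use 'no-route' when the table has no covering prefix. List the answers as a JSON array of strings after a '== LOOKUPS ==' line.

Trace:
  add 130.80.0.0/12 -> H3 at depth 12
  - 130.80.0.0/12 clear@12
  add 103.192.220.0/28 -> H2 at depth 28
  add 0.0.0.0/0 -> H3 at depth 0
  - 103.192.220.0/28 clear@28
  - 0.0.0.0/0 clear@0
  add 124.0.0.0/6 -> H2 at depth 6
  - 124.0.0.0/6 clear@6
  add 103.192.220.0/28 -> H1 at depth 28
  lookup 135.139.19.111: bits 10000 walk d0:-→d1:-→d2:-→d3:-→d4:-→d5:- -> no-route
  - 103.192.220.0/28 clear@28
  add 130.84.181.0/24 -> H3 at depth 24
  add 126.13.238.48/28 -> H0 at depth 28
  lookup 130.84.181.10: bits 100000100101010010110101 walk d0:-→d1:-→d2:-→d3:-→d4:-→d5:-→d6:-→d7:-→d8:-→d9:-→d10:-→d11:-→d12:-→d13:-→d14:-→d15:-→d16:-→d17:-→d18:-→d19:-→d20:-→d21:-→d22:-→d23:-→d24:H3 -> H3
  add 126.13.224.0/20 -> H4 at depth 20
  - 130.84.181.0/24 clear@24
  add 103.0.0.0/8 -> H0 at depth 8
  add 126.0.0.0/12 -> H4 at depth 12
  add 126.13.232.0/21 -> H1 at depth 21
  add 126.13.0.0/16 -> H2 at depth 16
  add 103.192.0.0/16 -> H1 at depth 16
  add 103.192.220.0/28 -> H3 at depth 28
  add 126.13.224.0/20 -> H4 at depth 20
  - 103.192.220.0/28 clear@28
  - 126.0.0.0/12 clear@12
  add 126.13.238.58/32 -> H1 at depth 32
  add 103.192.220.0/28 -> H4 at depth 28
  - 126.13.232.0/21 clear@21
  lookup 126.13.224.12: bits 01111110000011011110 walk d0:-→d1:-→d2:-→d3:-→d4:-→d5:-→d6:-→d7:-→d8:-→d9:-→d10:-→d11:-→d12:-→d13:-→d14:-→d15:-→d16:H2→d17:-→d18:-→d19:-→d20:H4 -> H4
  lookup 103.192.220.7: bits 0110011111000000110111000000 walk d0:-→d1:-→d2:-→d3:-→d4:-→d5:-→d6:-→d7:-→d8:H0→d9:-→d10:-→d11:-→d12:-→d13:-→d14:-→d15:-→d16:H1→d17:-→d18:-→d19:-→d20:-→d21:-→d22:-→d23:-→d24:-→d25:-→d26:-→d27:-→d28:H4 -> H4
  - 103.0.0.0/8 clear@8
  lookup 103.192.220.2: bits 0110011111000000110111000000 walk d0:-→d1:-→d2:-→d3:-→d4:-→d5:-→d6:-→d7:-→d8:-→d9:-→d10:-→d11:-→d12:-→d13:-→d14:-→d15:-→d16:H1→d17:-→d18:-→d19:-→d20:-→d21:-→d22:-→d23:-→d24:-→d25:-→d26:-→d27:-→d28:H4 -> H4

== LOOKUPS ==
["no-route","H3","H4","H4","H4"]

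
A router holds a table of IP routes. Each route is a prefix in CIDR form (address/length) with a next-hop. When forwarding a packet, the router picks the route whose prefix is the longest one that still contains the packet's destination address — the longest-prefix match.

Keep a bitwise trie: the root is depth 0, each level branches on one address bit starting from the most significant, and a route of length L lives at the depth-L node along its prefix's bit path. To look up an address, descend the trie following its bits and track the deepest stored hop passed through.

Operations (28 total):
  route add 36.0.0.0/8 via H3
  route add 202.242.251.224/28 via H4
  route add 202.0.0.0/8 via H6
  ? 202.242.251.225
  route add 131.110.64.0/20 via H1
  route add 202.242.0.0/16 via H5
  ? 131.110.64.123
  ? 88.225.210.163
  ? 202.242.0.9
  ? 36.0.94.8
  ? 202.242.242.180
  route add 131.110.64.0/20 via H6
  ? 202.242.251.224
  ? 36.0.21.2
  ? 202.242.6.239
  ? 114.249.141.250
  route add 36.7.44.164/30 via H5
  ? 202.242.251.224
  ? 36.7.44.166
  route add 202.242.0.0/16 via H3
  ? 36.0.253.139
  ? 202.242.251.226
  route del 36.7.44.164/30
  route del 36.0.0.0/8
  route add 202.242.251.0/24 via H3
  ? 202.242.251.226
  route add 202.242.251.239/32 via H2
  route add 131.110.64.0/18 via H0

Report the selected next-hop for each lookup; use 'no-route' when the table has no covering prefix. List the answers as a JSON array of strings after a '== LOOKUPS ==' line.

Process each operation:
  + 36.0.0.0/8 (H3) depth=8
  + 202.242.251.224/28 (H4) depth=28
  + 202.0.0.0/8 (H6) depth=8
  ? 202.242.251.225  path d0:-→d1:-→d2:-→d3:-→d4:-→d5:-→d6:-→d7:-→d8:H6→d9:-→d10:-→d11:-→d12:-→d13:-→d14:-→d15:-→d16:-→d17:-→d18:-→d19:-→d20:-→d21:-→d22:-→d23:-→d24:-→d25:-→d26:-→d27:-→d28:H4  best=H4
  + 131.110.64.0/20 (H1) depth=20
  + 202.242.0.0/16 (H5) depth=16
  ? 131.110.64.123  path d0:-→d1:-→d2:-→d3:-→d4:-→d5:-→d6:-→d7:-→d8:-→d9:-→d10:-→d11:-→d12:-→d13:-→d14:-→d15:-→d16:-→d17:-→d18:-→d19:-→d20:H1  best=H1
  ? 88.225.210.163  path d0:-→d1:-  best=no-route
  ? 202.242.0.9  path d0:-→d1:-→d2:-→d3:-→d4:-→d5:-→d6:-→d7:-→d8:H6→d9:-→d10:-→d11:-→d12:-→d13:-→d14:-→d15:-→d16:H5  best=H5
  ? 36.0.94.8  path d0:-→d1:-→d2:-→d3:-→d4:-→d5:-→d6:-→d7:-→d8:H3  best=H3
  ? 202.242.242.180  path d0:-→d1:-→d2:-→d3:-→d4:-→d5:-→d6:-→d7:-→d8:H6→d9:-→d10:-→d11:-→d12:-→d13:-→d14:-→d15:-→d16:H5→d17:-→d18:-→d19:-→d20:-  best=H5
  + 131.110.64.0/20 (H6) depth=20
  ? 202.242.251.224  path d0:-→d1:-→d2:-→d3:-→d4:-→d5:-→d6:-→d7:-→d8:H6→d9:-→d10:-→d11:-→d12:-→d13:-→d14:-→d15:-→d16:H5→d17:-→d18:-→d19:-→d20:-→d21:-→d22:-→d23:-→d24:-→d25:-→d26:-→d27:-→d28:H4  best=H4
  ? 36.0.21.2  path d0:-→d1:-→d2:-→d3:-→d4:-→d5:-→d6:-→d7:-→d8:H3  best=H3
  ? 202.242.6.239  path d0:-→d1:-→d2:-→d3:-→d4:-→d5:-→d6:-→d7:-→d8:H6→d9:-→d10:-→d11:-→d12:-→d13:-→d14:-→d15:-→d16:H5  best=H5
  ? 114.249.141.250  path d0:-→d1:-  best=no-route
  + 36.7.44.164/30 (H5) depth=30
  ? 202.242.251.224  path d0:-→d1:-→d2:-→d3:-→d4:-→d5:-→d6:-→d7:-→d8:H6→d9:-→d10:-→d11:-→d12:-→d13:-→d14:-→d15:-→d16:H5→d17:-→d18:-→d19:-→d20:-→d21:-→d22:-→d23:-→d24:-→d25:-→d26:-→d27:-→d28:H4  best=H4
  ? 36.7.44.166  path d0:-→d1:-→d2:-→d3:-→d4:-→d5:-→d6:-→d7:-→d8:H3→d9:-→d10:-→d11:-→d12:-→d13:-→d14:-→d15:-→d16:-→d17:-→d18:-→d19:-→d20:-→d21:-→d22:-→d23:-→d24:-→d25:-→d26:-→d27:-→d28:-→d29:-→d30:H5  best=H5
  + 202.242.0.0/16 (H3) depth=16
  ? 36.0.253.139  path d0:-→d1:-→d2:-→d3:-→d4:-→d5:-→d6:-→d7:-→d8:H3→d9:-→d10:-→d11:-→d12:-→d13:-  best=H3
  ? 202.242.251.226  path d0:-→d1:-→d2:-→d3:-→d4:-→d5:-→d6:-→d7:-→d8:H6→d9:-→d10:-→d11:-→d12:-→d13:-→d14:-→d15:-→d16:H3→d17:-→d18:-→d19:-→d20:-→d21:-→d22:-→d23:-→d24:-→d25:-→d26:-→d27:-→d28:H4  best=H4
  del 36.7.44.164/30 (clear depth 30)
  del 36.0.0.0/8 (clear depth 8)
  + 202.242.251.0/24 (H3) depth=24
  ? 202.242.251.226  path d0:-→d1:-→d2:-→d3:-→d4:-→d5:-→d6:-→d7:-→d8:H6→d9:-→d10:-→d11:-→d12:-→d13:-→d14:-→d15:-→d16:H3→d17:-→d18:-→d19:-→d20:-→d21:-→d22:-→d23:-→d24:H3→d25:-→d26:-→d27:-→d28:H4  best=H4
  + 202.242.251.239/32 (H2) depth=32
  + 131.110.64.0/18 (H0) depth=18

== LOOKUPS ==
["H4","H1","no-route","H5","H3","H5","H4","H3","H5","no-route","H4","H5","H3","H4","H4"]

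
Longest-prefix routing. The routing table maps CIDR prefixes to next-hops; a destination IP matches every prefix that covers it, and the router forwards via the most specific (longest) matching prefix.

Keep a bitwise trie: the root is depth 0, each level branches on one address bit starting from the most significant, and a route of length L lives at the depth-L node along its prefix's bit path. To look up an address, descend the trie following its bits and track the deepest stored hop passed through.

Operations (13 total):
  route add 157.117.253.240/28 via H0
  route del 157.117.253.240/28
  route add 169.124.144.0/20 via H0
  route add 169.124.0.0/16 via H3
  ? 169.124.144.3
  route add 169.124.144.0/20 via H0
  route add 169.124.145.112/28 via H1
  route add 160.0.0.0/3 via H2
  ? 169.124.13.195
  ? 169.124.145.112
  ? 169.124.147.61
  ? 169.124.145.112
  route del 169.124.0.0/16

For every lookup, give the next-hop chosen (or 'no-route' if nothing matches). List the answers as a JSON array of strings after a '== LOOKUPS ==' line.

Process each operation:
  + 157.117.253.240/28 (H0) depth=28
  - 157.117.253.240/28 clear@28
  + 169.124.144.0/20 (H0) depth=20
  + 169.124.0.0/16 (H3) depth=16
  lookup 169.124.144.3: bits 10101001011111001001 walk d0:-→d1:-→d2:-→d3:-→d4:-→d5:-→d6:-→d7:-→d8:-→d9:-→d10:-→d11:-→d12:-→d13:-→d14:-→d15:-→d16:H3→d17:-→d18:-→d19:-→d20:H0 -> H0
  + 169.124.144.0/20 (H0) depth=20
  + 169.124.145.112/28 (H1) depth=28
  + 160.0.0.0/3 (H2) depth=3
  lookup 169.124.13.195: bits 1010100101111100 walk d0:-→d1:-→d2:-→d3:H2→d4:-→d5:-→d6:-→d7:-→d8:-→d9:-→d10:-→d11:-→d12:-→d13:-→d14:-→d15:-→d16:H3 -> H3
  lookup 169.124.145.112: bits 1010100101111100100100010111 walk d0:-→d1:-→d2:-→d3:H2→d4:-→d5:-→d6:-→d7:-→d8:-→d9:-→d10:-→d11:-→d12:-→d13:-→d14:-→d15:-→d16:H3→d17:-→d18:-→d19:-→d20:H0→d21:-→d22:-→d23:-→d24:-→d25:-→d26:-→d27:-→d28:H1 -> H1
  lookup 169.124.147.61: bits 1010100101111100100100 walk d0:-→d1:-→d2:-→d3:H2→d4:-→d5:-→d6:-→d7:-→d8:-→d9:-→d10:-→d11:-→d12:-→d13:-→d14:-→d15:-→d16:H3→d17:-→d18:-→d19:-→d20:H0→d21:-→d22:- -> H0
  lookup 169.124.145.112: bits 1010100101111100100100010111 walk d0:-→d1:-→d2:-→d3:H2→d4:-→d5:-→d6:-→d7:-→d8:-→d9:-→d10:-→d11:-→d12:-→d13:-→d14:-→d15:-→d16:H3→d17:-→d18:-→d19:-→d20:H0→d21:-→d22:-→d23:-→d24:-→d25:-→d26:-→d27:-→d28:H1 -> H1
  - 169.124.0.0/16 clear@16

== LOOKUPS ==
["H0","H3","H1","H0","H1"]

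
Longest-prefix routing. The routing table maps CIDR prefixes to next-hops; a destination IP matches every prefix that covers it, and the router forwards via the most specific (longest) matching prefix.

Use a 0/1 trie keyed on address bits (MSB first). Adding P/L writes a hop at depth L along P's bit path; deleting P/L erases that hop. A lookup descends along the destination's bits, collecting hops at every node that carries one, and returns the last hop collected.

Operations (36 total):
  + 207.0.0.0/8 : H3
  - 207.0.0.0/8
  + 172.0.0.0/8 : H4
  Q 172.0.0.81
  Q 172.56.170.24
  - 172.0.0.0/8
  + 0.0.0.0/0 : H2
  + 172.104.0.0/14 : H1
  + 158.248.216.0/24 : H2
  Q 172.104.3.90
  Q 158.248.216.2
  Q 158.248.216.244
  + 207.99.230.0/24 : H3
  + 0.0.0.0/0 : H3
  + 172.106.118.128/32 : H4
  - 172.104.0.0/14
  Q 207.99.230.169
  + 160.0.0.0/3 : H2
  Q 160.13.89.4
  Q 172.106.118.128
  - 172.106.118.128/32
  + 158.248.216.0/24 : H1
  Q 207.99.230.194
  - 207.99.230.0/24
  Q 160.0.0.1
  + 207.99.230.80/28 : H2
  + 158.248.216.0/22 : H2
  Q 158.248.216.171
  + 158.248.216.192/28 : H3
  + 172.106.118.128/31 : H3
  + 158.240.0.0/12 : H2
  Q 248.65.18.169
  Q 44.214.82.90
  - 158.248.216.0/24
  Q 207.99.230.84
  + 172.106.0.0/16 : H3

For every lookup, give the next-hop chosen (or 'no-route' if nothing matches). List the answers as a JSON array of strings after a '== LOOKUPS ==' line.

Process each operation:
  + 207.0.0.0/8 (H3) depth=8
  del 207.0.0.0/8 (clear depth 8)
  + 172.0.0.0/8 (H4) depth=8
  ? 172.0.0.81  path d0:-→d1:-→d2:-→d3:-→d4:-→d5:-→d6:-→d7:-→d8:H4  best=H4
  ? 172.56.170.24  path d0:-→d1:-→d2:-→d3:-→d4:-→d5:-→d6:-→d7:-→d8:H4  best=H4
  del 172.0.0.0/8 (clear depth 8)
  + 0.0.0.0/0 (H2) depth=0
  + 172.104.0.0/14 (H1) depth=14
  + 158.248.216.0/24 (H2) depth=24
  ? 172.104.3.90  path d0:H2→d1:-→d2:-→d3:-→d4:-→d5:-→d6:-→d7:-→d8:-→d9:-→d10:-→d11:-→d12:-→d13:-→d14:H1  best=H1
  ? 158.248.216.2  path d0:H2→d1:-→d2:-→d3:-→d4:-→d5:-→d6:-→d7:-→d8:-→d9:-→d10:-→d11:-→d12:-→d13:-→d14:-→d15:-→d16:-→d17:-→d18:-→d19:-→d20:-→d21:-→d22:-→d23:-→d24:H2  best=H2
  ? 158.248.216.244  path d0:H2→d1:-→d2:-→d3:-→d4:-→d5:-→d6:-→d7:-→d8:-→d9:-→d10:-→d11:-→d12:-→d13:-→d14:-→d15:-→d16:-→d17:-→d18:-→d19:-→d20:-→d21:-→d22:-→d23:-→d24:H2  best=H2
  + 207.99.230.0/24 (H3) depth=24
  + 0.0.0.0/0 (H3) depth=0
  + 172.106.118.128/32 (H4) depth=32
  del 172.104.0.0/14 (clear depth 14)
  ? 207.99.230.169  path d0:H3→d1:-→d2:-→d3:-→d4:-→d5:-→d6:-→d7:-→d8:-→d9:-→d10:-→d11:-→d12:-→d13:-→d14:-→d15:-→d16:-→d17:-→d18:-→d19:-→d20:-→d21:-→d22:-→d23:-→d24:H3  best=H3
  + 160.0.0.0/3 (H2) depth=3
  ? 160.13.89.4  path d0:H3→d1:-→d2:-→d3:H2→d4:-  best=H2
  ? 172.106.118.128  path d0:H3→d1:-→d2:-→d3:H2→d4:-→d5:-→d6:-→d7:-→d8:-→d9:-→d10:-→d11:-→d12:-→d13:-→d14:-→d15:-→d16:-→d17:-→d18:-→d19:-→d20:-→d21:-→d22:-→d23:-→d24:-→d25:-→d26:-→d27:-→d28:-→d29:-→d30:-→d31:-→d32:H4  best=H4
  del 172.106.118.128/32 (clear depth 32)
  + 158.248.216.0/24 (H1) depth=24
  ? 207.99.230.194  path d0:H3→d1:-→d2:-→d3:-→d4:-→d5:-→d6:-→d7:-→d8:-→d9:-→d10:-→d11:-→d12:-→d13:-→d14:-→d15:-→d16:-→d17:-→d18:-→d19:-→d20:-→d21:-→d22:-→d23:-→d24:H3  best=H3
  del 207.99.230.0/24 (clear depth 24)
  ? 160.0.0.1  path d0:H3→d1:-→d2:-→d3:H2→d4:-  best=H2
  + 207.99.230.80/28 (H2) depth=28
  + 158.248.216.0/22 (H2) depth=22
  ? 158.248.216.171  path d0:H3→d1:-→d2:-→d3:-→d4:-→d5:-→d6:-→d7:-→d8:-→d9:-→d10:-→d11:-→d12:-→d13:-→d14:-→d15:-→d16:-→d17:-→d18:-→d19:-→d20:-→d21:-→d22:H2→d23:-→d24:H1  best=H1
  + 158.248.216.192/28 (H3) depth=28
  + 172.106.118.128/31 (H3) depth=31
  + 158.240.0.0/12 (H2) depth=12
  ? 248.65.18.169  path d0:H3→d1:-→d2:-  best=H3
  ? 44.214.82.90  path d0:H3  best=H3
  del 158.248.216.0/24 (clear depth 24)
  ? 207.99.230.84  path d0:H3→d1:-→d2:-→d3:-→d4:-→d5:-→d6:-→d7:-→d8:-→d9:-→d10:-→d11:-→d12:-→d13:-→d14:-→d15:-→d16:-→d17:-→d18:-→d19:-→d20:-→d21:-→d22:-→d23:-→d24:-→d25:-→d26:-→d27:-→d28:H2  best=H2
  + 172.106.0.0/16 (H3) depth=16

== LOOKUPS ==
["H4","H4","H1","H2","H2","H3","H2","H4","H3","H2","H1","H3","H3","H2"]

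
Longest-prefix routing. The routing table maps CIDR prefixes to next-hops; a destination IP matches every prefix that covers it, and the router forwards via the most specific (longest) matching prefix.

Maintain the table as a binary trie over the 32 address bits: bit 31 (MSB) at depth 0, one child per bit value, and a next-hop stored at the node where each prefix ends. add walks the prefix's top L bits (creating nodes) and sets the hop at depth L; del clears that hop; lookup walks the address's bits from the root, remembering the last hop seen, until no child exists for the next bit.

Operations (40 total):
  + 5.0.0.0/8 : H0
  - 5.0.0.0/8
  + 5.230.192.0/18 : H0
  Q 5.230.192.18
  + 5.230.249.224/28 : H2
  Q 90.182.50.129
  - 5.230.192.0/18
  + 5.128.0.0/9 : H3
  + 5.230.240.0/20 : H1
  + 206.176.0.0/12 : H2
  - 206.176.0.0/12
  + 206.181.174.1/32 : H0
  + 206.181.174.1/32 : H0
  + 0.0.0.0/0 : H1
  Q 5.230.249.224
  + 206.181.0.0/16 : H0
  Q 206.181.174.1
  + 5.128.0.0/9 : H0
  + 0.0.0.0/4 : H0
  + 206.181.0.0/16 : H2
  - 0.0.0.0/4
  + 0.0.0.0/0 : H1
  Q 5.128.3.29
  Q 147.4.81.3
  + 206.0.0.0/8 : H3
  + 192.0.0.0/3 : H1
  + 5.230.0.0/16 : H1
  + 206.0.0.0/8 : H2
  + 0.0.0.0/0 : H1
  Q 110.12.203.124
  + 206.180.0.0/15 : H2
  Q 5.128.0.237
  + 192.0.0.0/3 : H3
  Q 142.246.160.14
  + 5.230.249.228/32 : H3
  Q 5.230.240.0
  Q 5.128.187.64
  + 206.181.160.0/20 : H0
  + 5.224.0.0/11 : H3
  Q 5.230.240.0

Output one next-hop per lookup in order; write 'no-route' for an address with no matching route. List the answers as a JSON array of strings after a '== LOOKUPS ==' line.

Trace:
  + 5.0.0.0/8 (H0) depth=8
  - 5.0.0.0/8 clear@8
  + 5.230.192.0/18 (H0) depth=18
  lookup 5.230.192.18: bits 000001011110011011 walk d0:-→d1:-→d2:-→d3:-→d4:-→d5:-→d6:-→d7:-→d8:-→d9:-→d10:-→d11:-→d12:-→d13:-→d14:-→d15:-→d16:-→d17:-→d18:H0 -> H0
  + 5.230.249.224/28 (H2) depth=28
  lookup 90.182.50.129: bits 0 walk d0:-→d1:- -> no-route
  - 5.230.192.0/18 clear@18
  + 5.128.0.0/9 (H3) depth=9
  + 5.230.240.0/20 (H1) depth=20
  + 206.176.0.0/12 (H2) depth=12
  - 206.176.0.0/12 clear@12
  + 206.181.174.1/32 (H0) depth=32
  + 206.181.174.1/32 (H0) depth=32
  + 0.0.0.0/0 (H1) depth=0
  lookup 5.230.249.224: bits 0000010111100110111110011110 walk d0:H1→d1:-→d2:-→d3:-→d4:-→d5:-→d6:-→d7:-→d8:-→d9:H3→d10:-→d11:-→d12:-→d13:-→d14:-→d15:-→d16:-→d17:-→d18:-→d19:-→d20:H1→d21:-→d22:-→d23:-→d24:-→d25:-→d26:-→d27:-→d28:H2 -> H2
  + 206.181.0.0/16 (H0) depth=16
  lookup 206.181.174.1: bits 11001110101101011010111000000001 walk d0:H1→d1:-→d2:-→d3:-→d4:-→d5:-→d6:-→d7:-→d8:-→d9:-→d10:-→d11:-→d12:-→d13:-→d14:-→d15:-→d16:H0→d17:-→d18:-→d19:-→d20:-→d21:-→d22:-→d23:-→d24:-→d25:-→d26:-→d27:-→d28:-→d29:-→d30:-→d31:-→d32:H0 -> H0
  + 5.128.0.0/9 (H0) depth=9
  + 0.0.0.0/4 (H0) depth=4
  + 206.181.0.0/16 (H2) depth=16
  - 0.0.0.0/4 clear@4
  + 0.0.0.0/0 (H1) depth=0
  lookup 5.128.3.29: bits 000001011 walk d0:H1→d1:-→d2:-→d3:-→d4:-→d5:-→d6:-→d7:-→d8:-→d9:H0 -> H0
  lookup 147.4.81.3: bits 1 walk d0:H1→d1:- -> H1
  + 206.0.0.0/8 (H3) depth=8
  + 192.0.0.0/3 (H1) depth=3
  + 5.230.0.0/16 (H1) depth=16
  + 206.0.0.0/8 (H2) depth=8
  + 0.0.0.0/0 (H1) depth=0
  lookup 110.12.203.124: bits 0 walk d0:H1→d1:- -> H1
  + 206.180.0.0/15 (H2) depth=15
  lookup 5.128.0.237: bits 000001011 walk d0:H1→d1:-→d2:-→d3:-→d4:-→d5:-→d6:-→d7:-→d8:-→d9:H0 -> H0
  + 192.0.0.0/3 (H3) depth=3
  lookup 142.246.160.14: bits 1 walk d0:H1→d1:- -> H1
  + 5.230.249.228/32 (H3) depth=32
  lookup 5.230.240.0: bits 00000101111001101111 walk d0:H1→d1:-→d2:-→d3:-→d4:-→d5:-→d6:-→d7:-→d8:-→d9:H0→d10:-→d11:-→d12:-→d13:-→d14:-→d15:-→d16:H1→d17:-→d18:-→d19:-→d20:H1 -> H1
  lookup 5.128.187.64: bits 000001011 walk d0:H1→d1:-→d2:-→d3:-→d4:-→d5:-→d6:-→d7:-→d8:-→d9:H0 -> H0
  + 206.181.160.0/20 (H0) depth=20
  + 5.224.0.0/11 (H3) depth=11
  lookup 5.230.240.0: bits 00000101111001101111 walk d0:H1→d1:-→d2:-→d3:-→d4:-→d5:-→d6:-→d7:-→d8:-→d9:H0→d10:-→d11:H3→d12:-→d13:-→d14:-→d15:-→d16:H1→d17:-→d18:-→d19:-→d20:H1 -> H1

== LOOKUPS ==
["H0","no-route","H2","H0","H0","H1","H1","H0","H1","H1","H0","H1"]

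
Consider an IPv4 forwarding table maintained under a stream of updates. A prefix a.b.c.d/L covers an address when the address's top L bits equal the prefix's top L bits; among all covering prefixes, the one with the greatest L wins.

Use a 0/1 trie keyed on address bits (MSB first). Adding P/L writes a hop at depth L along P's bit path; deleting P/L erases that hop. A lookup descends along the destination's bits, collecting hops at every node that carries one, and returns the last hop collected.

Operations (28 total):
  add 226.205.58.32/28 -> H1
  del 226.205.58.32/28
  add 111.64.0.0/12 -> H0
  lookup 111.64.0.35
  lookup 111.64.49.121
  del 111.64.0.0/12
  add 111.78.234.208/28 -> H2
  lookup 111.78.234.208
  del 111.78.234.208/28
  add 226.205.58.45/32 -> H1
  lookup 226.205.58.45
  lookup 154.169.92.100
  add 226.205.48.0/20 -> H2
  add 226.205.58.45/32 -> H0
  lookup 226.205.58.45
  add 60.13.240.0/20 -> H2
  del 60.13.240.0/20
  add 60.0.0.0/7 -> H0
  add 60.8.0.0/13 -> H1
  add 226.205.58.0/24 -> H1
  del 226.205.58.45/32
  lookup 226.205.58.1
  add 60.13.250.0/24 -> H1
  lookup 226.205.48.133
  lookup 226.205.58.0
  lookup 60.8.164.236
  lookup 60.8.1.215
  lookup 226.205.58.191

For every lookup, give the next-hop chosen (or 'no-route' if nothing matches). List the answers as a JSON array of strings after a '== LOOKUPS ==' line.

Process each operation:
  add 226.205.58.32/28 -> H1 at depth 28
  del 226.205.58.32/28 (clear depth 28)
  add 111.64.0.0/12 -> H0 at depth 12
  ? 111.64.0.35  path d0:-→d1:-→d2:-→d3:-→d4:-→d5:-→d6:-→d7:-→d8:-→d9:-→d10:-→d11:-→d12:H0  best=H0
  ? 111.64.49.121  path d0:-→d1:-→d2:-→d3:-→d4:-→d5:-→d6:-→d7:-→d8:-→d9:-→d10:-→d11:-→d12:H0  best=H0
  del 111.64.0.0/12 (clear depth 12)
  add 111.78.234.208/28 -> H2 at depth 28
  ? 111.78.234.208  path d0:-→d1:-→d2:-→d3:-→d4:-→d5:-→d6:-→d7:-→d8:-→d9:-→d10:-→d11:-→d12:-→d13:-→d14:-→d15:-→d16:-→d17:-→d18:-→d19:-→d20:-→d21:-→d22:-→d23:-→d24:-→d25:-→d26:-→d27:-→d28:H2  best=H2
  del 111.78.234.208/28 (clear depth 28)
  add 226.205.58.45/32 -> H1 at depth 32
  ? 226.205.58.45  path d0:-→d1:-→d2:-→d3:-→d4:-→d5:-→d6:-→d7:-→d8:-→d9:-→d10:-→d11:-→d12:-→d13:-→d14:-→d15:-→d16:-→d17:-→d18:-→d19:-→d20:-→d21:-→d22:-→d23:-→d24:-→d25:-→d26:-→d27:-→d28:-→d29:-→d30:-→d31:-→d32:H1  best=H1
  ? 154.169.92.100  path d0:-→d1:-  best=no-route
  add 226.205.48.0/20 -> H2 at depth 20
  add 226.205.58.45/32 -> H0 at depth 32
  ? 226.205.58.45  path d0:-→d1:-→d2:-→d3:-→d4:-→d5:-→d6:-→d7:-→d8:-→d9:-→d10:-→d11:-→d12:-→d13:-→d14:-→d15:-→d16:-→d17:-→d18:-→d19:-→d20:H2→d21:-→d22:-→d23:-→d24:-→d25:-→d26:-→d27:-→d28:-→d29:-→d30:-→d31:-→d32:H0  best=H0
  add 60.13.240.0/20 -> H2 at depth 20
  del 60.13.240.0/20 (clear depth 20)
  add 60.0.0.0/7 -> H0 at depth 7
  add 60.8.0.0/13 -> H1 at depth 13
  add 226.205.58.0/24 -> H1 at depth 24
  del 226.205.58.45/32 (clear depth 32)
  ? 226.205.58.1  path d0:-→d1:-→d2:-→d3:-→d4:-→d5:-→d6:-→d7:-→d8:-→d9:-→d10:-→d11:-→d12:-→d13:-→d14:-→d15:-→d16:-→d17:-→d18:-→d19:-→d20:H2→d21:-→d22:-→d23:-→d24:H1→d25:-→d26:-  best=H1
  add 60.13.250.0/24 -> H1 at depth 24
  ? 226.205.48.133  path d0:-→d1:-→d2:-→d3:-→d4:-→d5:-→d6:-→d7:-→d8:-→d9:-→d10:-→d11:-→d12:-→d13:-→d14:-→d15:-→d16:-→d17:-→d18:-→d19:-→d20:H2  best=H2
  ? 226.205.58.0  path d0:-→d1:-→d2:-→d3:-→d4:-→d5:-→d6:-→d7:-→d8:-→d9:-→d10:-→d11:-→d12:-→d13:-→d14:-→d15:-→d16:-→d17:-→d18:-→d19:-→d20:H2→d21:-→d22:-→d23:-→d24:H1→d25:-→d26:-  best=H1
  ? 60.8.164.236  path d0:-→d1:-→d2:-→d3:-→d4:-→d5:-→d6:-→d7:H0→d8:-→d9:-→d10:-→d11:-→d12:-→d13:H1  best=H1
  ? 60.8.1.215  path d0:-→d1:-→d2:-→d3:-→d4:-→d5:-→d6:-→d7:H0→d8:-→d9:-→d10:-→d11:-→d12:-→d13:H1  best=H1
  ? 226.205.58.191  path d0:-→d1:-→d2:-→d3:-→d4:-→d5:-→d6:-→d7:-→d8:-→d9:-→d10:-→d11:-→d12:-→d13:-→d14:-→d15:-→d16:-→d17:-→d18:-→d19:-→d20:H2→d21:-→d22:-→d23:-→d24:H1  best=H1

== LOOKUPS ==
["H0","H0","H2","H1","no-route","H0","H1","H2","H1","H1","H1","H1"]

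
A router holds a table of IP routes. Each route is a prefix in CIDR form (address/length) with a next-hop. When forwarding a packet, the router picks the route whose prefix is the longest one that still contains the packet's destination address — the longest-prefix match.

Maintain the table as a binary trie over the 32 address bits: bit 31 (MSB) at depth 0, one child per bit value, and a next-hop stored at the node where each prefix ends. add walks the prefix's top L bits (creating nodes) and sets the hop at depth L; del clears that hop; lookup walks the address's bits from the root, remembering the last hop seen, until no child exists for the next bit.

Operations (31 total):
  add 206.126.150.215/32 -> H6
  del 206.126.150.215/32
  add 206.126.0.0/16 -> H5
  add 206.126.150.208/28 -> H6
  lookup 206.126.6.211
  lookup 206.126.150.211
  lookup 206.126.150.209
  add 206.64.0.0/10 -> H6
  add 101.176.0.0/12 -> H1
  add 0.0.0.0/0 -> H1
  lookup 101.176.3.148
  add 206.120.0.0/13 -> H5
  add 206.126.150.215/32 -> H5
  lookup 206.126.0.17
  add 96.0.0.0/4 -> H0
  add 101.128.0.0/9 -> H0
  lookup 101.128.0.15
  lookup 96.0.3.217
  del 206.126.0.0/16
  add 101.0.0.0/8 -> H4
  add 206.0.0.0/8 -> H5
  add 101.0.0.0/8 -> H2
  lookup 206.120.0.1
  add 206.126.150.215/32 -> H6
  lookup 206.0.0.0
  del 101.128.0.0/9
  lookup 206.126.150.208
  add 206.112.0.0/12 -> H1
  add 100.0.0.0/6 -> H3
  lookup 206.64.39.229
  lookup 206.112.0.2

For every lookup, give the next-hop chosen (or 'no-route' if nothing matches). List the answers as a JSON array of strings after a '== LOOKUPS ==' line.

Process each operation:
  + 206.126.150.215/32 (H6) depth=32
  del 206.126.150.215/32 (clear depth 32)
  + 206.126.0.0/16 (H5) depth=16
  + 206.126.150.208/28 (H6) depth=28
  ? 206.126.6.211  path d0:-→d1:-→d2:-→d3:-→d4:-→d5:-→d6:-→d7:-→d8:-→d9:-→d10:-→d11:-→d12:-→d13:-→d14:-→d15:-→d16:H5  best=H5
  ? 206.126.150.211  path d0:-→d1:-→d2:-→d3:-→d4:-→d5:-→d6:-→d7:-→d8:-→d9:-→d10:-→d11:-→d12:-→d13:-→d14:-→d15:-→d16:H5→d17:-→d18:-→d19:-→d20:-→d21:-→d22:-→d23:-→d24:-→d25:-→d26:-→d27:-→d28:H6→d29:-  best=H6
  ? 206.126.150.209  path d0:-→d1:-→d2:-→d3:-→d4:-→d5:-→d6:-→d7:-→d8:-→d9:-→d10:-→d11:-→d12:-→d13:-→d14:-→d15:-→d16:H5→d17:-→d18:-→d19:-→d20:-→d21:-→d22:-→d23:-→d24:-→d25:-→d26:-→d27:-→d28:H6→d29:-  best=H6
  + 206.64.0.0/10 (H6) depth=10
  + 101.176.0.0/12 (H1) depth=12
  + 0.0.0.0/0 (H1) depth=0
  ? 101.176.3.148  path d0:H1→d1:-→d2:-→d3:-→d4:-→d5:-→d6:-→d7:-→d8:-→d9:-→d10:-→d11:-→d12:H1  best=H1
  + 206.120.0.0/13 (H5) depth=13
  + 206.126.150.215/32 (H5) depth=32
  ? 206.126.0.17  path d0:H1→d1:-→d2:-→d3:-→d4:-→d5:-→d6:-→d7:-→d8:-→d9:-→d10:H6→d11:-→d12:-→d13:H5→d14:-→d15:-→d16:H5  best=H5
  + 96.0.0.0/4 (H0) depth=4
  + 101.128.0.0/9 (H0) depth=9
  ? 101.128.0.15  path d0:H1→d1:-→d2:-→d3:-→d4:H0→d5:-→d6:-→d7:-→d8:-→d9:H0→d10:-  best=H0
  ? 96.0.3.217  path d0:H1→d1:-→d2:-→d3:-→d4:H0→d5:-  best=H0
  del 206.126.0.0/16 (clear depth 16)
  + 101.0.0.0/8 (H4) depth=8
  + 206.0.0.0/8 (H5) depth=8
  + 101.0.0.0/8 (H2) depth=8
  ? 206.120.0.1  path d0:H1→d1:-→d2:-→d3:-→d4:-→d5:-→d6:-→d7:-→d8:H5→d9:-→d10:H6→d11:-→d12:-→d13:H5  best=H5
  + 206.126.150.215/32 (H6) depth=32
  ? 206.0.0.0  path d0:H1→d1:-→d2:-→d3:-→d4:-→d5:-→d6:-→d7:-→d8:H5→d9:-  best=H5
  del 101.128.0.0/9 (clear depth 9)
  ? 206.126.150.208  path d0:H1→d1:-→d2:-→d3:-→d4:-→d5:-→d6:-→d7:-→d8:H5→d9:-→d10:H6→d11:-→d12:-→d13:H5→d14:-→d15:-→d16:-→d17:-→d18:-→d19:-→d20:-→d21:-→d22:-→d23:-→d24:-→d25:-→d26:-→d27:-→d28:H6→d29:-  best=H6
  + 206.112.0.0/12 (H1) depth=12
  + 100.0.0.0/6 (H3) depth=6
  ? 206.64.39.229  path d0:H1→d1:-→d2:-→d3:-→d4:-→d5:-→d6:-→d7:-→d8:H5→d9:-→d10:H6  best=H6
  ? 206.112.0.2  path d0:H1→d1:-→d2:-→d3:-→d4:-→d5:-→d6:-→d7:-→d8:H5→d9:-→d10:H6→d11:-→d12:H1  best=H1

== LOOKUPS ==
["H5","H6","H6","H1","H5","H0","H0","H5","H5","H6","H6","H1"]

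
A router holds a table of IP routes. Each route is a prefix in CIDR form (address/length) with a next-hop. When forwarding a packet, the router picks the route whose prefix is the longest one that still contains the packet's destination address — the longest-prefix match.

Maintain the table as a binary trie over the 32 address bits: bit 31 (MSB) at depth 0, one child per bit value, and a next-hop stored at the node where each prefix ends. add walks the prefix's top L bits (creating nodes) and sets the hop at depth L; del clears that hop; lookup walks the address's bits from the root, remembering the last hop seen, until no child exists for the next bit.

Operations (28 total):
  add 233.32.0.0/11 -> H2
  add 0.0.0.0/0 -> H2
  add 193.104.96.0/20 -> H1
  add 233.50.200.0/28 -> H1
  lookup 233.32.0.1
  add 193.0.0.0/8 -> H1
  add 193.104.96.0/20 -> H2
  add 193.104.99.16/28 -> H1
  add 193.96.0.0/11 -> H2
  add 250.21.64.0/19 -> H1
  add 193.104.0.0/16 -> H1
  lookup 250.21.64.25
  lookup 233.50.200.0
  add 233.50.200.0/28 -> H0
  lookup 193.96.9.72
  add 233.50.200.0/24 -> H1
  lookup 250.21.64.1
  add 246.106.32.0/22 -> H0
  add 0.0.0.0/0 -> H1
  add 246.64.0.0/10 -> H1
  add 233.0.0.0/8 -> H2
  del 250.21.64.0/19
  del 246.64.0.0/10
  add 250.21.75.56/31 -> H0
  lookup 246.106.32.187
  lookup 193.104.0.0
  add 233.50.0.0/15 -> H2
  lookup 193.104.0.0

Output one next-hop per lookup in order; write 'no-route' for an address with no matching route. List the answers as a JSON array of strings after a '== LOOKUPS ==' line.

Apply in order:
  + 233.32.0.0/11 (H2) depth=11
  + 0.0.0.0/0 (H2) depth=0
  + 193.104.96.0/20 (H1) depth=20
  + 233.50.200.0/28 (H1) depth=28
  lookup 233.32.0.1: bits 11101001001 walk d0:H2→d1:-→d2:-→d3:-→d4:-→d5:-→d6:-→d7:-→d8:-→d9:-→d10:-→d11:H2 -> H2
  + 193.0.0.0/8 (H1) depth=8
  + 193.104.96.0/20 (H2) depth=20
  + 193.104.99.16/28 (H1) depth=28
  + 193.96.0.0/11 (H2) depth=11
  + 250.21.64.0/19 (H1) depth=19
  + 193.104.0.0/16 (H1) depth=16
  lookup 250.21.64.25: bits 1111101000010101010 walk d0:H2→d1:-→d2:-→d3:-→d4:-→d5:-→d6:-→d7:-→d8:-→d9:-→d10:-→d11:-→d12:-→d13:-→d14:-→d15:-→d16:-→d17:-→d18:-→d19:H1 -> H1
  lookup 233.50.200.0: bits 1110100100110010110010000000 walk d0:H2→d1:-→d2:-→d3:-→d4:-→d5:-→d6:-→d7:-→d8:-→d9:-→d10:-→d11:H2→d12:-→d13:-→d14:-→d15:-→d16:-→d17:-→d18:-→d19:-→d20:-→d21:-→d22:-→d23:-→d24:-→d25:-→d26:-→d27:-→d28:H1 -> H1
  + 233.50.200.0/28 (H0) depth=28
  lookup 193.96.9.72: bits 110000010110 walk d0:H2→d1:-→d2:-→d3:-→d4:-→d5:-→d6:-→d7:-→d8:H1→d9:-→d10:-→d11:H2→d12:- -> H2
  + 233.50.200.0/24 (H1) depth=24
  lookup 250.21.64.1: bits 1111101000010101010 walk d0:H2→d1:-→d2:-→d3:-→d4:-→d5:-→d6:-→d7:-→d8:-→d9:-→d10:-→d11:-→d12:-→d13:-→d14:-→d15:-→d16:-→d17:-→d18:-→d19:H1 -> H1
  + 246.106.32.0/22 (H0) depth=22
  + 0.0.0.0/0 (H1) depth=0
  + 246.64.0.0/10 (H1) depth=10
  + 233.0.0.0/8 (H2) depth=8
  - 250.21.64.0/19 clear@19
  - 246.64.0.0/10 clear@10
  + 250.21.75.56/31 (H0) depth=31
  lookup 246.106.32.187: bits 1111011001101010001000 walk d0:H1→d1:-→d2:-→d3:-→d4:-→d5:-→d6:-→d7:-→d8:-→d9:-→d10:-→d11:-→d12:-→d13:-→d14:-→d15:-→d16:-→d17:-→d18:-→d19:-→d20:-→d21:-→d22:H0 -> H0
  lookup 193.104.0.0: bits 11000001011010000 walk d0:H1→d1:-→d2:-→d3:-→d4:-→d5:-→d6:-→d7:-→d8:H1→d9:-→d10:-→d11:H2→d12:-→d13:-→d14:-→d15:-→d16:H1→d17:- -> H1
  + 233.50.0.0/15 (H2) depth=15
  lookup 193.104.0.0: bits 11000001011010000 walk d0:H1→d1:-→d2:-→d3:-→d4:-→d5:-→d6:-→d7:-→d8:H1→d9:-→d10:-→d11:H2→d12:-→d13:-→d14:-→d15:-→d16:H1→d17:- -> H1

== LOOKUPS ==
["H2","H1","H1","H2","H1","H0","H1","H1"]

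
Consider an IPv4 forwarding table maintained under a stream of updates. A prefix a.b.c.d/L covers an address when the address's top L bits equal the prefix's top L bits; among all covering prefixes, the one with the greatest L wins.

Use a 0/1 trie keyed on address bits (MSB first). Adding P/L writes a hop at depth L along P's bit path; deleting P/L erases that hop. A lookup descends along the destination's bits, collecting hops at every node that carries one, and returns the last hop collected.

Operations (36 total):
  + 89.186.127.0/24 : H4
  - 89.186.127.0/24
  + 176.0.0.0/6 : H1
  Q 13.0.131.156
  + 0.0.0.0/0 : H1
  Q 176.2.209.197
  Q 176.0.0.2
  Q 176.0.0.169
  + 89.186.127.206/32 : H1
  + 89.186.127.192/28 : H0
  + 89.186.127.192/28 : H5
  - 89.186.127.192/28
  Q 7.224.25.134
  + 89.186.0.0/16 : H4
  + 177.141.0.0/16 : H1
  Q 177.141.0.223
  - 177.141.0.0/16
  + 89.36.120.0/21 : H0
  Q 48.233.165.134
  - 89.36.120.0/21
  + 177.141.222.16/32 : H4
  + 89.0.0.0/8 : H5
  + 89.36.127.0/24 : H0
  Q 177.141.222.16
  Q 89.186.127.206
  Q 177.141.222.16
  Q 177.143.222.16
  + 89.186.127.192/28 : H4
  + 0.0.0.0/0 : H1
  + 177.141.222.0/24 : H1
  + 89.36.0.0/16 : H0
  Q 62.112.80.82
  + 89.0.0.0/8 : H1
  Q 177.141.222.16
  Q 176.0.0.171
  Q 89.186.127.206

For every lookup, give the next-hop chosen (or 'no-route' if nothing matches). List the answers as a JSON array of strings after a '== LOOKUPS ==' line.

Process each operation:
  add 89.186.127.0/24 -> H4 at depth 24
  - 89.186.127.0/24 clear@24
  add 176.0.0.0/6 -> H1 at depth 6
  Q 13.0.131.156: descend 0 ; hops seen [∅] ; pick no-route
  add 0.0.0.0/0 -> H1 at depth 0
  Q 176.2.209.197: descend 101100 ; hops seen [H1,H1] ; pick H1
  Q 176.0.0.2: descend 101100 ; hops seen [H1,H1] ; pick H1
  Q 176.0.0.169: descend 101100 ; hops seen [H1,H1] ; pick H1
  add 89.186.127.206/32 -> H1 at depth 32
  add 89.186.127.192/28 -> H0 at depth 28
  add 89.186.127.192/28 -> H5 at depth 28
  - 89.186.127.192/28 clear@28
  Q 7.224.25.134: descend 0 ; hops seen [H1] ; pick H1
  add 89.186.0.0/16 -> H4 at depth 16
  add 177.141.0.0/16 -> H1 at depth 16
  Q 177.141.0.223: descend 1011000110001101 ; hops seen [H1,H1,H1] ; pick H1
  - 177.141.0.0/16 clear@16
  add 89.36.120.0/21 -> H0 at depth 21
  Q 48.233.165.134: descend 0 ; hops seen [H1] ; pick H1
  - 89.36.120.0/21 clear@21
  add 177.141.222.16/32 -> H4 at depth 32
  add 89.0.0.0/8 -> H5 at depth 8
  add 89.36.127.0/24 -> H0 at depth 24
  Q 177.141.222.16: descend 10110001100011011101111000010000 ; hops seen [H1,H1,H4] ; pick H4
  Q 89.186.127.206: descend 01011001101110100111111111001110 ; hops seen [H1,H5,H4,H1] ; pick H1
  Q 177.141.222.16: descend 10110001100011011101111000010000 ; hops seen [H1,H1,H4] ; pick H4
  Q 177.143.222.16: descend 10110001100011 ; hops seen [H1,H1] ; pick H1
  add 89.186.127.192/28 -> H4 at depth 28
  add 0.0.0.0/0 -> H1 at depth 0
  add 177.141.222.0/24 -> H1 at depth 24
  add 89.36.0.0/16 -> H0 at depth 16
  Q 62.112.80.82: descend 0 ; hops seen [H1] ; pick H1
  add 89.0.0.0/8 -> H1 at depth 8
  Q 177.141.222.16: descend 10110001100011011101111000010000 ; hops seen [H1,H1,H1,H4] ; pick H4
  Q 176.0.0.171: descend 1011000 ; hops seen [H1,H1] ; pick H1
  Q 89.186.127.206: descend 01011001101110100111111111001110 ; hops seen [H1,H1,H4,H4,H1] ; pick H1

== LOOKUPS ==
["no-route","H1","H1","H1","H1","H1","H1","H4","H1","H4","H1","H1","H4","H1","H1"]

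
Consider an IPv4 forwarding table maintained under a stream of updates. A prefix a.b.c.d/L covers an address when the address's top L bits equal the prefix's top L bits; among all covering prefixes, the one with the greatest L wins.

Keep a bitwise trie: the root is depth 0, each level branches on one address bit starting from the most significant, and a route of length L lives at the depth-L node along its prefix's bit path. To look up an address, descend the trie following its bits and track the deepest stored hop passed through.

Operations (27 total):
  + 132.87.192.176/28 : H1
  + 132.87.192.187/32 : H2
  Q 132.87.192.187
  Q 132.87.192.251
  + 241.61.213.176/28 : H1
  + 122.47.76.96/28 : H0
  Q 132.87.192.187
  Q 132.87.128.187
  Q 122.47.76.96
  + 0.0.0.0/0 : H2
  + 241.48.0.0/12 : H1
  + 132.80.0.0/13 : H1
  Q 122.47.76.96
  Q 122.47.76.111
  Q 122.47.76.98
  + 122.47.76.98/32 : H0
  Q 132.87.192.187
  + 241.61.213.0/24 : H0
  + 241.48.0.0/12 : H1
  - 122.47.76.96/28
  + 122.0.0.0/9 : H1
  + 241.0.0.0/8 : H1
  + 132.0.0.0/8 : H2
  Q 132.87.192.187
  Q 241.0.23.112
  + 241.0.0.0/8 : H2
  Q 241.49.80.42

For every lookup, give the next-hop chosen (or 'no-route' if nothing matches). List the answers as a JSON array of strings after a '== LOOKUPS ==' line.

Apply in order:
  + 132.87.192.176/28 (H1) depth=28
  + 132.87.192.187/32 (H2) depth=32
  lookup 132.87.192.187: bits 10000100010101111100000010111011 walk d0:-→d1:-→d2:-→d3:-→d4:-→d5:-→d6:-→d7:-→d8:-→d9:-→d10:-→d11:-→d12:-→d13:-→d14:-→d15:-→d16:-→d17:-→d18:-→d19:-→d20:-→d21:-→d22:-→d23:-→d24:-→d25:-→d26:-→d27:-→d28:H1→d29:-→d30:-→d31:-→d32:H2 -> H2
  lookup 132.87.192.251: bits 1000010001010111110000001 walk d0:-→d1:-→d2:-→d3:-→d4:-→d5:-→d6:-→d7:-→d8:-→d9:-→d10:-→d11:-→d12:-→d13:-→d14:-→d15:-→d16:-→d17:-→d18:-→d19:-→d20:-→d21:-→d22:-→d23:-→d24:-→d25:- -> no-route
  + 241.61.213.176/28 (H1) depth=28
  + 122.47.76.96/28 (H0) depth=28
  lookup 132.87.192.187: bits 10000100010101111100000010111011 walk d0:-→d1:-→d2:-→d3:-→d4:-→d5:-→d6:-→d7:-→d8:-→d9:-→d10:-→d11:-→d12:-→d13:-→d14:-→d15:-→d16:-→d17:-→d18:-→d19:-→d20:-→d21:-→d22:-→d23:-→d24:-→d25:-→d26:-→d27:-→d28:H1→d29:-→d30:-→d31:-→d32:H2 -> H2
  lookup 132.87.128.187: bits 10000100010101111 walk d0:-→d1:-→d2:-→d3:-→d4:-→d5:-→d6:-→d7:-→d8:-→d9:-→d10:-→d11:-→d12:-→d13:-→d14:-→d15:-→d16:-→d17:- -> no-route
  lookup 122.47.76.96: bits 0111101000101111010011000110 walk d0:-→d1:-→d2:-→d3:-→d4:-→d5:-→d6:-→d7:-→d8:-→d9:-→d10:-→d11:-→d12:-→d13:-→d14:-→d15:-→d16:-→d17:-→d18:-→d19:-→d20:-→d21:-→d22:-→d23:-→d24:-→d25:-→d26:-→d27:-→d28:H0 -> H0
  + 0.0.0.0/0 (H2) depth=0
  + 241.48.0.0/12 (H1) depth=12
  + 132.80.0.0/13 (H1) depth=13
  lookup 122.47.76.96: bits 0111101000101111010011000110 walk d0:H2→d1:-→d2:-→d3:-→d4:-→d5:-→d6:-→d7:-→d8:-→d9:-→d10:-→d11:-→d12:-→d13:-→d14:-→d15:-→d16:-→d17:-→d18:-→d19:-→d20:-→d21:-→d22:-→d23:-→d24:-→d25:-→d26:-→d27:-→d28:H0 -> H0
  lookup 122.47.76.111: bits 0111101000101111010011000110 walk d0:H2→d1:-→d2:-→d3:-→d4:-→d5:-→d6:-→d7:-→d8:-→d9:-→d10:-→d11:-→d12:-→d13:-→d14:-→d15:-→d16:-→d17:-→d18:-→d19:-→d20:-→d21:-→d22:-→d23:-→d24:-→d25:-→d26:-→d27:-→d28:H0 -> H0
  lookup 122.47.76.98: bits 0111101000101111010011000110 walk d0:H2→d1:-→d2:-→d3:-→d4:-→d5:-→d6:-→d7:-→d8:-→d9:-→d10:-→d11:-→d12:-→d13:-→d14:-→d15:-→d16:-→d17:-→d18:-→d19:-→d20:-→d21:-→d22:-→d23:-→d24:-→d25:-→d26:-→d27:-→d28:H0 -> H0
  + 122.47.76.98/32 (H0) depth=32
  lookup 132.87.192.187: bits 10000100010101111100000010111011 walk d0:H2→d1:-→d2:-→d3:-→d4:-→d5:-→d6:-→d7:-→d8:-→d9:-→d10:-→d11:-→d12:-→d13:H1→d14:-→d15:-→d16:-→d17:-→d18:-→d19:-→d20:-→d21:-→d22:-→d23:-→d24:-→d25:-→d26:-→d27:-→d28:H1→d29:-→d30:-→d31:-→d32:H2 -> H2
  + 241.61.213.0/24 (H0) depth=24
  + 241.48.0.0/12 (H1) depth=12
  del 122.47.76.96/28 (clear depth 28)
  + 122.0.0.0/9 (H1) depth=9
  + 241.0.0.0/8 (H1) depth=8
  + 132.0.0.0/8 (H2) depth=8
  lookup 132.87.192.187: bits 10000100010101111100000010111011 walk d0:H2→d1:-→d2:-→d3:-→d4:-→d5:-→d6:-→d7:-→d8:H2→d9:-→d10:-→d11:-→d12:-→d13:H1→d14:-→d15:-→d16:-→d17:-→d18:-→d19:-→d20:-→d21:-→d22:-→d23:-→d24:-→d25:-→d26:-→d27:-→d28:H1→d29:-→d30:-→d31:-→d32:H2 -> H2
  lookup 241.0.23.112: bits 1111000100 walk d0:H2→d1:-→d2:-→d3:-→d4:-→d5:-→d6:-→d7:-→d8:H1→d9:-→d10:- -> H1
  + 241.0.0.0/8 (H2) depth=8
  lookup 241.49.80.42: bits 111100010011 walk d0:H2→d1:-→d2:-→d3:-→d4:-→d5:-→d6:-→d7:-→d8:H2→d9:-→d10:-→d11:-→d12:H1 -> H1

== LOOKUPS ==
["H2","no-route","H2","no-route","H0","H0","H0","H0","H2","H2","H1","H1"]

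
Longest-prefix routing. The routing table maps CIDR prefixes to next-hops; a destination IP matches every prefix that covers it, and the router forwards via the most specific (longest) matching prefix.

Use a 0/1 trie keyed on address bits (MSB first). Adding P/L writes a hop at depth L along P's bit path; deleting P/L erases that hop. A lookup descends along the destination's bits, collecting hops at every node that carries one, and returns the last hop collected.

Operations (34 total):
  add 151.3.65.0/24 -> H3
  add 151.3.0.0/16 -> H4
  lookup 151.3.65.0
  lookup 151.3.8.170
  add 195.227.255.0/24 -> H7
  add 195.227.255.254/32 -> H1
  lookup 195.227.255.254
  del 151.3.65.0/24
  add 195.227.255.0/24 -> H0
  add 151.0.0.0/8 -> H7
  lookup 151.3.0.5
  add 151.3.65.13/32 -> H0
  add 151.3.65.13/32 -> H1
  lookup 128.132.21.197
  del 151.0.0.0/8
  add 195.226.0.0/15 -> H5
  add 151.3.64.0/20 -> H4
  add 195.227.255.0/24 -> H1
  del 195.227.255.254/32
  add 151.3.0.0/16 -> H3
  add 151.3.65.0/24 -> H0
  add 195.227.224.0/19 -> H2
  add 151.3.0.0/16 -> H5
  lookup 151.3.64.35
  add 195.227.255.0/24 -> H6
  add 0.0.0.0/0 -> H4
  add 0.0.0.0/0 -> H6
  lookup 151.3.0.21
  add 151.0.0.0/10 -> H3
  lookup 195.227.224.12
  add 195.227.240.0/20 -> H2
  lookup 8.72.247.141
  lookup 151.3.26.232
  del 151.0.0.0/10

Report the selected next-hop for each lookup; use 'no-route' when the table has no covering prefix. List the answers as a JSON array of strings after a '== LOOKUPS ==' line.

Trace:
  + 151.3.65.0/24 (H3) depth=24
  + 151.3.0.0/16 (H4) depth=16
  ? 151.3.65.0  path d0:-→d1:-→d2:-→d3:-→d4:-→d5:-→d6:-→d7:-→d8:-→d9:-→d10:-→d11:-→d12:-→d13:-→d14:-→d15:-→d16:H4→d17:-→d18:-→d19:-→d20:-→d21:-→d22:-→d23:-→d24:H3  best=H3
  ? 151.3.8.170  path d0:-→d1:-→d2:-→d3:-→d4:-→d5:-→d6:-→d7:-→d8:-→d9:-→d10:-→d11:-→d12:-→d13:-→d14:-→d15:-→d16:H4→d17:-  best=H4
  + 195.227.255.0/24 (H7) depth=24
  + 195.227.255.254/32 (H1) depth=32
  ? 195.227.255.254  path d0:-→d1:-→d2:-→d3:-→d4:-→d5:-→d6:-→d7:-→d8:-→d9:-→d10:-→d11:-→d12:-→d13:-→d14:-→d15:-→d16:-→d17:-→d18:-→d19:-→d20:-→d21:-→d22:-→d23:-→d24:H7→d25:-→d26:-→d27:-→d28:-→d29:-→d30:-→d31:-→d32:H1  best=H1
  del 151.3.65.0/24 (clear depth 24)
  + 195.227.255.0/24 (H0) depth=24
  + 151.0.0.0/8 (H7) depth=8
  ? 151.3.0.5  path d0:-→d1:-→d2:-→d3:-→d4:-→d5:-→d6:-→d7:-→d8:H7→d9:-→d10:-→d11:-→d12:-→d13:-→d14:-→d15:-→d16:H4→d17:-  best=H4
  + 151.3.65.13/32 (H0) depth=32
  + 151.3.65.13/32 (H1) depth=32
  ? 128.132.21.197  path d0:-→d1:-→d2:-→d3:-  best=no-route
  del 151.0.0.0/8 (clear depth 8)
  + 195.226.0.0/15 (H5) depth=15
  + 151.3.64.0/20 (H4) depth=20
  + 195.227.255.0/24 (H1) depth=24
  del 195.227.255.254/32 (clear depth 32)
  + 151.3.0.0/16 (H3) depth=16
  + 151.3.65.0/24 (H0) depth=24
  + 195.227.224.0/19 (H2) depth=19
  + 151.3.0.0/16 (H5) depth=16
  ? 151.3.64.35  path d0:-→d1:-→d2:-→d3:-→d4:-→d5:-→d6:-→d7:-→d8:-→d9:-→d10:-→d11:-→d12:-→d13:-→d14:-→d15:-→d16:H5→d17:-→d18:-→d19:-→d20:H4→d21:-→d22:-→d23:-  best=H4
  + 195.227.255.0/24 (H6) depth=24
  + 0.0.0.0/0 (H4) depth=0
  + 0.0.0.0/0 (H6) depth=0
  ? 151.3.0.21  path d0:H6→d1:-→d2:-→d3:-→d4:-→d5:-→d6:-→d7:-→d8:-→d9:-→d10:-→d11:-→d12:-→d13:-→d14:-→d15:-→d16:H5→d17:-  best=H5
  + 151.0.0.0/10 (H3) depth=10
  ? 195.227.224.12  path d0:H6→d1:-→d2:-→d3:-→d4:-→d5:-→d6:-→d7:-→d8:-→d9:-→d10:-→d11:-→d12:-→d13:-→d14:-→d15:H5→d16:-→d17:-→d18:-→d19:H2  best=H2
  + 195.227.240.0/20 (H2) depth=20
  ? 8.72.247.141  path d0:H6  best=H6
  ? 151.3.26.232  path d0:H6→d1:-→d2:-→d3:-→d4:-→d5:-→d6:-→d7:-→d8:-→d9:-→d10:H3→d11:-→d12:-→d13:-→d14:-→d15:-→d16:H5→d17:-  best=H5
  del 151.0.0.0/10 (clear depth 10)

== LOOKUPS ==
["H3","H4","H1","H4","no-route","H4","H5","H2","H6","H5"]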